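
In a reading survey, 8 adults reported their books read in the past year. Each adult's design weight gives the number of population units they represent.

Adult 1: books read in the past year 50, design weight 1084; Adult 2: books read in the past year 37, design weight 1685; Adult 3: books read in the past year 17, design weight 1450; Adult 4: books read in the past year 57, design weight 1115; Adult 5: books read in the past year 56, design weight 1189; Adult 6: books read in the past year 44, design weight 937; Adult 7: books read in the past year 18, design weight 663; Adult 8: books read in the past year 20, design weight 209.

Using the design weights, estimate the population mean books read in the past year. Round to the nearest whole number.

39

Weighted sum = 50×1084 + 37×1685 + 17×1450 + 57×1115 + 56×1189 + 44×937 + 18×663 + 20×209
  = 54200 + 62345 + 24650 + 63555 + 66584 + 41228 + 11934 + 4180 = 328676
Sum of weights = 1084 + 1685 + 1450 + 1115 + 1189 + 937 + 663 + 209 = 8332
Weighted mean = 328676 / 8332 = 39.447432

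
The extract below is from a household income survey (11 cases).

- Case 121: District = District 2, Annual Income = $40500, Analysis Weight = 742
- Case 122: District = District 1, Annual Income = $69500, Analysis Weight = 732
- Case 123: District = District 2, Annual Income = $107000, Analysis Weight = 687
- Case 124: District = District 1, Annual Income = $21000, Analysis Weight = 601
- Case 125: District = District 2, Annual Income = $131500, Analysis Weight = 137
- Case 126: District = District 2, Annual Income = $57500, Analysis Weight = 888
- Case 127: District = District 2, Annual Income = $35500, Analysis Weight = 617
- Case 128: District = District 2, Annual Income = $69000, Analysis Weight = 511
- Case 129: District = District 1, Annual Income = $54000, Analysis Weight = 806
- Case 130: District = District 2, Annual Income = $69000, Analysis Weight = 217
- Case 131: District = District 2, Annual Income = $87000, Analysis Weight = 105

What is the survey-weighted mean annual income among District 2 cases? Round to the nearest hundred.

District 2 rows: 121, 123, 125, 126, 127, 128, 130, 131
Weighted sum = 40500×742 + 107000×687 + 131500×137 + 57500×888 + 35500×617 + 69000×511 + 69000×217 + 87000×105
  = 30051000 + 73509000 + 18015500 + 51060000 + 21903500 + 35259000 + 14973000 + 9135000 = 253906000
Sum of weights = 3904
Weighted mean = 253906000 / 3904 = 65037.398

65000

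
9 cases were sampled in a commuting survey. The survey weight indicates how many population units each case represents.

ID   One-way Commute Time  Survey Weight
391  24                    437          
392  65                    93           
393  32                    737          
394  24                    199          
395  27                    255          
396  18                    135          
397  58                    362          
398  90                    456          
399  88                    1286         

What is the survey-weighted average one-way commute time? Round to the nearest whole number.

Weighted sum = 24×437 + 65×93 + 32×737 + 24×199 + 27×255 + 18×135 + 58×362 + 90×456 + 88×1286
  = 10488 + 6045 + 23584 + 4776 + 6885 + 2430 + 20996 + 41040 + 113168 = 229412
Sum of weights = 437 + 93 + 737 + 199 + 255 + 135 + 362 + 456 + 1286 = 3960
Weighted mean = 229412 / 3960 = 57.932323

58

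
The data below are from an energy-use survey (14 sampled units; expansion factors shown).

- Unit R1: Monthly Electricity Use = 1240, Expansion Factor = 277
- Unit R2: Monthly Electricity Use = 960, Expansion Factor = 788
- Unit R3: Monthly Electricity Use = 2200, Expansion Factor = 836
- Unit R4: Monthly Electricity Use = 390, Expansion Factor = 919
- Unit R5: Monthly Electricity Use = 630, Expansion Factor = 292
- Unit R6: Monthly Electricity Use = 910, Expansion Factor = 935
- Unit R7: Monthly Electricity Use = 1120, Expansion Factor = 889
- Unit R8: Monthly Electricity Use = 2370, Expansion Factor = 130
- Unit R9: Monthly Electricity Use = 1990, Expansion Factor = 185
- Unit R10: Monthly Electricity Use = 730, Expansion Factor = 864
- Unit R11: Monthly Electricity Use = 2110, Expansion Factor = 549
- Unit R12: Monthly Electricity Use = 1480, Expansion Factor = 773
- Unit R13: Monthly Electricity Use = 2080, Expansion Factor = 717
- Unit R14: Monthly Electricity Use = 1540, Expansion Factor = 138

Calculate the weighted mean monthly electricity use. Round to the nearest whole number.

1283

Weighted sum = 10641340
Sum of weights = 8292
Weighted mean = 10641340 / 8292 = 1283.3261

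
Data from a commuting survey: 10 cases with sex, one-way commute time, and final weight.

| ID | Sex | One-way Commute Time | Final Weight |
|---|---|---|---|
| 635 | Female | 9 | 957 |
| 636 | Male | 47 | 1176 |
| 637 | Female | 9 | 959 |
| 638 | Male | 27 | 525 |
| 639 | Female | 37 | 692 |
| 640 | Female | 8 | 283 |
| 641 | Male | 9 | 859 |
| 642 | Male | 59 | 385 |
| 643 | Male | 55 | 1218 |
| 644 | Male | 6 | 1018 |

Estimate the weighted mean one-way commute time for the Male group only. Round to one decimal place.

Male rows: 636, 638, 641, 642, 643, 644
Weighted sum = 47×1176 + 27×525 + 9×859 + 59×385 + 55×1218 + 6×1018
  = 55272 + 14175 + 7731 + 22715 + 66990 + 6108 = 172991
Sum of weights = 1176 + 525 + 859 + 385 + 1218 + 1018 = 5181
Weighted mean = 172991 / 5181 = 33.3895

33.4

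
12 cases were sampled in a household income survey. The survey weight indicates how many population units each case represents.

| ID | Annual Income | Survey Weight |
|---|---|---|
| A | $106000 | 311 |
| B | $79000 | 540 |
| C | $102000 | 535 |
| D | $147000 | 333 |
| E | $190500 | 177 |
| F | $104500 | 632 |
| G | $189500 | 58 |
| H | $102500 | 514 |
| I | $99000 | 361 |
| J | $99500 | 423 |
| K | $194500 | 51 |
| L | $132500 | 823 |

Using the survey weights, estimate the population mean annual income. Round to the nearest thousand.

113000

Weighted sum = 106000×311 + 79000×540 + 102000×535 + 147000×333 + 190500×177 + 104500×632 + 189500×58 + 102500×514 + 99000×361 + 99500×423 + 194500×51 + 132500×823
  = 32966000 + 42660000 + 54570000 + 48951000 + 33718500 + 66044000 + 10991000 + 52685000 + 35739000 + 42088500 + 9919500 + 109047500 = 539380000
Sum of weights = 311 + 540 + 535 + 333 + 177 + 632 + 58 + 514 + 361 + 423 + 51 + 823 = 4758
Weighted mean = 539380000 / 4758 = 113362.76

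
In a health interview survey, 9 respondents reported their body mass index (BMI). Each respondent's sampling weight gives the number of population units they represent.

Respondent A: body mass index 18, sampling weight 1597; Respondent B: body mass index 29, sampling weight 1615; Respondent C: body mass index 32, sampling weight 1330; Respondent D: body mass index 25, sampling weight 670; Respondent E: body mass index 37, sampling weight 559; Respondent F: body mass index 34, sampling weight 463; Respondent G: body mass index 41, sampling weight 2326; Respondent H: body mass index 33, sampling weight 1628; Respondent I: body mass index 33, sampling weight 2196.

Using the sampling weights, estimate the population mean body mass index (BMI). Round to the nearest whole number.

32

Weighted sum = 18×1597 + 29×1615 + 32×1330 + 25×670 + 37×559 + 34×463 + 41×2326 + 33×1628 + 33×2196
  = 28746 + 46835 + 42560 + 16750 + 20683 + 15742 + 95366 + 53724 + 72468 = 392874
Sum of weights = 1597 + 1615 + 1330 + 670 + 559 + 463 + 2326 + 1628 + 2196 = 12384
Weighted mean = 392874 / 12384 = 31.724322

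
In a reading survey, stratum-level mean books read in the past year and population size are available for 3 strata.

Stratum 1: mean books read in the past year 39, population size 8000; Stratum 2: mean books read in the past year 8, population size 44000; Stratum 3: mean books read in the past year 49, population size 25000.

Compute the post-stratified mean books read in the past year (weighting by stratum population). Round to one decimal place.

24.5

Σ Nₕ·x̄ₕ = 39×8000 + 8×44000 + 49×25000
  = 312000 + 352000 + 1225000 = 1889000
Σ Nₕ = 8000 + 44000 + 25000 = 77000
Overall mean = 1889000 / 77000 = 24.532468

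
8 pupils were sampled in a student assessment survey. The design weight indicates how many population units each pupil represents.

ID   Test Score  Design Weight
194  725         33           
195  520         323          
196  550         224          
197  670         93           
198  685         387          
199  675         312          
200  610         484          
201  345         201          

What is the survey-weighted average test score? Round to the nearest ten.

Weighted sum = 725×33 + 520×323 + 550×224 + 670×93 + 685×387 + 675×312 + 610×484 + 345×201
  = 1217675
Sum of weights = 33 + 323 + 224 + 93 + 387 + 312 + 484 + 201 = 2057
Weighted mean = 1217675 / 2057 = 591.96646

590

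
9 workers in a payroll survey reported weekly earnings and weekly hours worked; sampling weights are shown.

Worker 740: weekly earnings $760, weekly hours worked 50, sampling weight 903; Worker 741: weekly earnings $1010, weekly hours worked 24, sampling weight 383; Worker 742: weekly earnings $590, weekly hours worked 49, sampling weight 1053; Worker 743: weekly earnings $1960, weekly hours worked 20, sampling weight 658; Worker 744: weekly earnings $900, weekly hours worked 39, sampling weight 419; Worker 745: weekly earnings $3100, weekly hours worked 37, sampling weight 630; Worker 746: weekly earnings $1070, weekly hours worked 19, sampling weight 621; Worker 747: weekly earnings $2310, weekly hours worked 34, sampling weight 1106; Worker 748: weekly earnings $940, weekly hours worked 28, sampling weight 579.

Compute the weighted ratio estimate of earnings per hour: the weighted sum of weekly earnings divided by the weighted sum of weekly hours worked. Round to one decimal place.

40.5

Σ wᵢ·y = 760×903 + 1010×383 + 590×1053 + 1960×658 + 900×419 + 3100×630 + 1070×621 + 2310×1106 + 940×579
  = 9077750
Σ wᵢ·x = 50×903 + 24×383 + 49×1053 + 20×658 + 39×419 + 37×630 + 19×621 + 34×1106 + 28×579
  = 45150 + 9192 + 51597 + 13160 + 16341 + 23310 + 11799 + 37604 + 16212 = 224365
Ratio = 9077750 / 224365 = 40.459742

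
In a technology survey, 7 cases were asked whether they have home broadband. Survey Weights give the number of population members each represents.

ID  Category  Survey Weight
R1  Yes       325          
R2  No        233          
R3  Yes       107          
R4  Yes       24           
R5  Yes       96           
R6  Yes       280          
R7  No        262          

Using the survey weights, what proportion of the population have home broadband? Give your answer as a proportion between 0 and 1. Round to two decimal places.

Sum of weights for 'Yes' = 325 + 107 + 24 + 96 + 280 = 832
Total weight = 325 + 233 + 107 + 24 + 96 + 280 + 262 = 1327
Weighted proportion = 832 / 1327 = 0.62697815

0.63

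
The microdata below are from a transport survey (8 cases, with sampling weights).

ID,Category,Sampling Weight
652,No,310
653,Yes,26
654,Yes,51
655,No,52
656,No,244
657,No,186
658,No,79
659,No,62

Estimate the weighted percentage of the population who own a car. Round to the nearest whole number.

Sum of weights for 'Yes' = 26 + 51 = 77
Total weight = 310 + 26 + 51 + 52 + 244 + 186 + 79 + 62 = 1010
Weighted proportion = 77 / 1010 = 0.076237624 → 7.6237624%

8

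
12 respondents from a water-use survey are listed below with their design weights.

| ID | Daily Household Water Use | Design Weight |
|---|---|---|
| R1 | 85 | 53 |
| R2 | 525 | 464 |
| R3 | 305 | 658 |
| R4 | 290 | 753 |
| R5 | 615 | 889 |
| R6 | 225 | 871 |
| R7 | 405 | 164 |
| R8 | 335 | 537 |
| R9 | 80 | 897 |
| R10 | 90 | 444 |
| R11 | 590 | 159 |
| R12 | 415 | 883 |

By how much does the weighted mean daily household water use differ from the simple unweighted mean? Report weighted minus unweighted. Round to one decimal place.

-1.0

Unweighted sum = 85 + 525 + 305 + 290 + 615 + 225 + 405 + 335 + 80 + 90 + 590 + 415 = 3960
Unweighted mean = 3960 / 12 = 330
Weighted sum = 85×53 + 525×464 + 305×658 + 290×753 + 615×889 + 225×871 + 405×164 + 335×537 + 80×897 + 90×444 + 590×159 + 415×883
  = 4505 + 243600 + 200690 + 218370 + 546735 + 195975 + 66420 + 179895 + 71760 + 39960 + 93810 + 366445 = 2228165
Sum of weights = 53 + 464 + 658 + 753 + 889 + 871 + 164 + 537 + 897 + 444 + 159 + 883 = 6772
Weighted mean = 2228165 / 6772 = 329.02614
Difference (weighted minus unweighted) = -0.97386297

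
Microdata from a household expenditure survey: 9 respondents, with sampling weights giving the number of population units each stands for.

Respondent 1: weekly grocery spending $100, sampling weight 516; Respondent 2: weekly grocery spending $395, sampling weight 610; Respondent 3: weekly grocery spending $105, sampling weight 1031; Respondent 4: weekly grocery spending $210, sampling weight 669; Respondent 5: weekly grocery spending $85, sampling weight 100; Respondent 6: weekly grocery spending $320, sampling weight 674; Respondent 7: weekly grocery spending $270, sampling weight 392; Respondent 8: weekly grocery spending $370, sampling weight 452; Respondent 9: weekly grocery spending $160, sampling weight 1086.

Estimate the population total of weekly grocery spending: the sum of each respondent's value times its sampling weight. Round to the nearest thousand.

1212000

Weighted total = 100×516 + 395×610 + 105×1031 + 210×669 + 85×100 + 320×674 + 270×392 + 370×452 + 160×1086
  = 51600 + 240950 + 108255 + 140490 + 8500 + 215680 + 105840 + 167240 + 173760 = 1212315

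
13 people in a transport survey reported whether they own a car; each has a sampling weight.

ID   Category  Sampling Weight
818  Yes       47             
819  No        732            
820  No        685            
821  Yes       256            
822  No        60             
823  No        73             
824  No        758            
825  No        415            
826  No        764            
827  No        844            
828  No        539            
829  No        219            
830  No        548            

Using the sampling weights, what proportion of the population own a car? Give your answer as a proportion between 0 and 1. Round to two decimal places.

0.05

Sum of weights for 'Yes' = 47 + 256 = 303
Total weight = 5940
Weighted proportion = 303 / 5940 = 0.051010101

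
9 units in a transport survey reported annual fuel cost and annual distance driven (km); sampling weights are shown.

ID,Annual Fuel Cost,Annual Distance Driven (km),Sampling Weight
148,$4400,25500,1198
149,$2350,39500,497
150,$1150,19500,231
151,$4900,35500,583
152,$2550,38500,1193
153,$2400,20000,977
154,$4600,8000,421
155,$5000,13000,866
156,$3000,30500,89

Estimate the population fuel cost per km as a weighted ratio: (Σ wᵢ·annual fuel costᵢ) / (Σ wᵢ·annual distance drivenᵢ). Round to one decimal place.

0.1

Σ wᵢ·y = 4400×1198 + 2350×497 + 1150×231 + 4900×583 + 2550×1193 + 2400×977 + 4600×421 + 5000×866 + 3000×89
  = 5271200 + 1167950 + 265650 + 2856700 + 3042150 + 2344800 + 1936600 + 4330000 + 267000 = 21482050
Σ wᵢ·x = 25500×1198 + 39500×497 + 19500×231 + 35500×583 + 38500×1193 + 20000×977 + 8000×421 + 13000×866 + 30500×89
  = 30549000 + 19631500 + 4504500 + 20696500 + 45930500 + 19540000 + 3368000 + 11258000 + 2714500 = 158192500
Ratio = 21482050 / 158192500 = 0.13579689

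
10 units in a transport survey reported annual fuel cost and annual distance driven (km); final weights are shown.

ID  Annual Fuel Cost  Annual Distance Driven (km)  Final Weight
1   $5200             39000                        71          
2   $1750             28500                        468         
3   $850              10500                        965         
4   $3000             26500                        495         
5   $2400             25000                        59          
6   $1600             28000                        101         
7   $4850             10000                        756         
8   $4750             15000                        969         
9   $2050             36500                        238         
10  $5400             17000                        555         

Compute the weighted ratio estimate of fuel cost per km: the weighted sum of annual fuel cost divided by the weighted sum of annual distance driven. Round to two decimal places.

0.19

Σ wᵢ·y = 5200×71 + 1750×468 + 850×965 + 3000×495 + 2400×59 + 1600×101 + 4850×756 + 4750×969 + 2050×238 + 5400×555
  = 369200 + 819000 + 820250 + 1485000 + 141600 + 161600 + 3666600 + 4602750 + 487900 + 2997000 = 15550900
Σ wᵢ·x = 39000×71 + 28500×468 + 10500×965 + 26500×495 + 25000×59 + 28000×101 + 10000×756 + 15000×969 + 36500×238 + 17000×555
  = 2769000 + 13338000 + 10132500 + 13117500 + 1475000 + 2828000 + 7560000 + 14535000 + 8687000 + 9435000 = 83877000
Ratio = 15550900 / 83877000 = 0.18540124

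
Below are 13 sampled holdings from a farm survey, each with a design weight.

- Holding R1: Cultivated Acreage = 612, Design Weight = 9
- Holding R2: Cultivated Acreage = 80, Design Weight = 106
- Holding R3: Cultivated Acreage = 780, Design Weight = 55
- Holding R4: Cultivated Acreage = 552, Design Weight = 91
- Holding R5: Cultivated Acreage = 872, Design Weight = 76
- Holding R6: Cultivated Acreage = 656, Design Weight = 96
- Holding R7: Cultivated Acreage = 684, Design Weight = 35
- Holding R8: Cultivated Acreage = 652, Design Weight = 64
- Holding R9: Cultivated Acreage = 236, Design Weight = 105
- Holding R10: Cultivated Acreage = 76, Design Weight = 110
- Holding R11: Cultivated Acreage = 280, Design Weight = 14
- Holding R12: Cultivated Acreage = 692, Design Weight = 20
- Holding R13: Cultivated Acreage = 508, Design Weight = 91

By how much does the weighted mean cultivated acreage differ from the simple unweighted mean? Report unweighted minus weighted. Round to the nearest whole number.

Unweighted sum = 6680
Unweighted mean = 6680 / 13 = 513.84615
Weighted sum = 399164
Sum of weights = 872
Weighted mean = 399164 / 872 = 457.75688
Difference (unweighted minus weighted) = 56.089273

56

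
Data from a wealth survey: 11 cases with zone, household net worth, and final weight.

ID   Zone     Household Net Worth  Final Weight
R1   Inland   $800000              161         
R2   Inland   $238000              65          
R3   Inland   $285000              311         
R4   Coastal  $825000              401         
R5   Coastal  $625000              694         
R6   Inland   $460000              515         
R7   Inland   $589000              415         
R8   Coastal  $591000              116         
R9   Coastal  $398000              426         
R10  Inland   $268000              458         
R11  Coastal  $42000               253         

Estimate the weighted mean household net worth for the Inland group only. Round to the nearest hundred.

434800

Inland rows: R1, R2, R3, R6, R7, R10
Weighted sum = 800000×161 + 238000×65 + 285000×311 + 460000×515 + 589000×415 + 268000×458
  = 836984000
Sum of weights = 161 + 65 + 311 + 515 + 415 + 458 = 1925
Weighted mean = 836984000 / 1925 = 434796.88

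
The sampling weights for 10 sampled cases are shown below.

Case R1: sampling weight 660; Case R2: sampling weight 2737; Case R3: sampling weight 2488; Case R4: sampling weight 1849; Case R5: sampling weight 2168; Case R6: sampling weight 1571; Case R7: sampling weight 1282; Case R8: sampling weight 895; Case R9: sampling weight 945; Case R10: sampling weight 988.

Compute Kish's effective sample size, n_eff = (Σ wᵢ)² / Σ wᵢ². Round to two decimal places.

Σ wᵢ = 660 + 2737 + 2488 + 1849 + 2168 + 1571 + 1282 + 895 + 945 + 988 = 15583
Σ wᵢ² = 435600 + 7491169 + 6190144 + 3418801 + 4700224 + 2468041 + 1643524 + 801025 + 893025 + 976144 = 29017697
n_eff = 15583² / 29017697 = 242829889 / 29017697 = 8.3683377

8.37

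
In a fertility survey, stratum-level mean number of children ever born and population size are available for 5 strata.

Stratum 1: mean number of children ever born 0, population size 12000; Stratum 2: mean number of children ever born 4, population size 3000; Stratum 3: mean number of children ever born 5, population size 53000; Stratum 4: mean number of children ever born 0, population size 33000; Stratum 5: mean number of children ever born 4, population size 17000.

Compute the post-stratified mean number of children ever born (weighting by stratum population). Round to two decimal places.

Σ Nₕ·x̄ₕ = 0×12000 + 4×3000 + 5×53000 + 0×33000 + 4×17000
  = 0 + 12000 + 265000 + 0 + 68000 = 345000
Σ Nₕ = 118000
Overall mean = 345000 / 118000 = 2.9237288

2.92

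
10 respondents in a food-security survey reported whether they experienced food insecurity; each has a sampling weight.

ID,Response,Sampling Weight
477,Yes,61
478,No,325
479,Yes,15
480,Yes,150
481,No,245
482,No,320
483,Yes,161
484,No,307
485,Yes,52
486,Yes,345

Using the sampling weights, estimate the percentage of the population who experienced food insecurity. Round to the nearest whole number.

40

Sum of weights for 'Yes' = 61 + 15 + 150 + 161 + 52 + 345 = 784
Total weight = 1981
Weighted proportion = 784 / 1981 = 0.39575972 → 39.575972%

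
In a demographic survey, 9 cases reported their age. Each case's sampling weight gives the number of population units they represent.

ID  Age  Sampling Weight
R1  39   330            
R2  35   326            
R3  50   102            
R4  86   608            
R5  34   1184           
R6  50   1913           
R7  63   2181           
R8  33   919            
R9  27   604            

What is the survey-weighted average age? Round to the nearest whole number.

Weighted sum = 39×330 + 35×326 + 50×102 + 86×608 + 34×1184 + 50×1913 + 63×2181 + 33×919 + 27×604
  = 12870 + 11410 + 5100 + 52288 + 40256 + 95650 + 137403 + 30327 + 16308 = 401612
Sum of weights = 8167
Weighted mean = 401612 / 8167 = 49.174972

49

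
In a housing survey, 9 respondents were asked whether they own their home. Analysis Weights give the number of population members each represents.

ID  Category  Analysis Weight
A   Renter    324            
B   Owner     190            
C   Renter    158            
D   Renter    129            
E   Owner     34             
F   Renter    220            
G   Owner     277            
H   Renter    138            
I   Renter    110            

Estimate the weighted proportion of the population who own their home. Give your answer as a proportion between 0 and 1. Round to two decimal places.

Sum of weights for 'Owner' = 190 + 34 + 277 = 501
Total weight = 324 + 190 + 158 + 129 + 34 + 220 + 277 + 138 + 110 = 1580
Weighted proportion = 501 / 1580 = 0.31708861

0.32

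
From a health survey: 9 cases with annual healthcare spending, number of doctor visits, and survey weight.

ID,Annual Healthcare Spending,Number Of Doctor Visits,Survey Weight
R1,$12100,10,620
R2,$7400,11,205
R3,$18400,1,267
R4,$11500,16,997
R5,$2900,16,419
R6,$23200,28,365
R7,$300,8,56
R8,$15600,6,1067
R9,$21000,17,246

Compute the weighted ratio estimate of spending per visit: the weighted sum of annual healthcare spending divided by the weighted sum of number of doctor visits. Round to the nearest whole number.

Σ wᵢ·y = 12100×620 + 7400×205 + 18400×267 + 11500×997 + 2900×419 + 23200×365 + 300×56 + 15600×1067 + 21000×246
  = 56908400
Σ wᵢ·x = 10×620 + 11×205 + 1×267 + 16×997 + 16×419 + 28×365 + 8×56 + 6×1067 + 17×246
  = 6200 + 2255 + 267 + 15952 + 6704 + 10220 + 448 + 6402 + 4182 = 52630
Ratio = 56908400 / 52630 = 1081.292

1081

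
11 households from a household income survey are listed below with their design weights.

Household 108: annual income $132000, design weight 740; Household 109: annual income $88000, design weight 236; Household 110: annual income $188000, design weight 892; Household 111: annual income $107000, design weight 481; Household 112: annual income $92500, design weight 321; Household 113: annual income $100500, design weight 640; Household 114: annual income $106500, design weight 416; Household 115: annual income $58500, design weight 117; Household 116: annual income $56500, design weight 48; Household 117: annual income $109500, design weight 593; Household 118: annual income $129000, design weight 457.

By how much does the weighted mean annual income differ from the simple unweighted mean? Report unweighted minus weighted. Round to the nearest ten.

Unweighted sum = 132000 + 88000 + 188000 + 107000 + 92500 + 100500 + 106500 + 58500 + 56500 + 109500 + 129000 = 1168000
Unweighted mean = 1168000 / 11 = 106181.82
Weighted sum = 132000×740 + 88000×236 + 188000×892 + 107000×481 + 92500×321 + 100500×640 + 106500×416 + 58500×117 + 56500×48 + 109500×593 + 129000×457
  = 97680000 + 20768000 + 167696000 + 51467000 + 29692500 + 64320000 + 44304000 + 6844500 + 2712000 + 64933500 + 58953000 = 609370500
Sum of weights = 740 + 236 + 892 + 481 + 321 + 640 + 416 + 117 + 48 + 593 + 457 = 4941
Weighted mean = 609370500 / 4941 = 123329.39
Difference (unweighted minus weighted) = -17147.569

-17150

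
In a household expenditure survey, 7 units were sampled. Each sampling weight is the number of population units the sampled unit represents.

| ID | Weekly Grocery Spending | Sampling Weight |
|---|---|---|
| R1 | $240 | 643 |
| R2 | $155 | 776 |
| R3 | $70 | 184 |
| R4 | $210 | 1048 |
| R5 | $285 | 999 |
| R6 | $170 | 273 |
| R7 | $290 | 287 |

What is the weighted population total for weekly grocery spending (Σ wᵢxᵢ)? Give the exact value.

921915

Weighted total = 240×643 + 155×776 + 70×184 + 210×1048 + 285×999 + 170×273 + 290×287
  = 921915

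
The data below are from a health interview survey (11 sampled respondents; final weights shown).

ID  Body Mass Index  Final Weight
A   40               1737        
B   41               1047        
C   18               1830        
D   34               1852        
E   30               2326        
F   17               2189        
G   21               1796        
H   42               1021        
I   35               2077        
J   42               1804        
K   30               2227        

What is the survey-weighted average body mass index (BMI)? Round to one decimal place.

30.7

Weighted sum = 40×1737 + 41×1047 + 18×1830 + 34×1852 + 30×2326 + 17×2189 + 21×1796 + 42×1021 + 35×2077 + 42×1804 + 30×2227
  = 611179
Sum of weights = 1737 + 1047 + 1830 + 1852 + 2326 + 2189 + 1796 + 1021 + 2077 + 1804 + 2227 = 19906
Weighted mean = 611179 / 19906 = 30.703255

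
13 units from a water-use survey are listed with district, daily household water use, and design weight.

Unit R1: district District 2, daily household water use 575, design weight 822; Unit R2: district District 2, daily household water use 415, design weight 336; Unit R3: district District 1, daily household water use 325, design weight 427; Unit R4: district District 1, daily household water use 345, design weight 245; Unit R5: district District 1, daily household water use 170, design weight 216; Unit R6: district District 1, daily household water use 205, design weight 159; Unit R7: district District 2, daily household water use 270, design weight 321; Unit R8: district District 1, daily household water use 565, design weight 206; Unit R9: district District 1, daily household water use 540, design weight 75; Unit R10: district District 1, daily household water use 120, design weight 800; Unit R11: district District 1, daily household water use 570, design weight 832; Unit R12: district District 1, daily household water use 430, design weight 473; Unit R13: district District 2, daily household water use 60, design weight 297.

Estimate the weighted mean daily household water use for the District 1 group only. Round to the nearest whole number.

356

District 1 rows: R3, R4, R5, R6, R8, R9, R10, R11, R12
Weighted sum = 1223135
Sum of weights = 427 + 245 + 216 + 159 + 206 + 75 + 800 + 832 + 473 = 3433
Weighted mean = 1223135 / 3433 = 356.2875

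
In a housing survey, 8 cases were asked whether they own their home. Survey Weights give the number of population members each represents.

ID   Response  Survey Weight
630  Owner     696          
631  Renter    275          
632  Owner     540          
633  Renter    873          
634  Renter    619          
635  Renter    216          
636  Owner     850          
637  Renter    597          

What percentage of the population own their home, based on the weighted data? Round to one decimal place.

44.7

Sum of weights for 'Owner' = 696 + 540 + 850 = 2086
Total weight = 696 + 275 + 540 + 873 + 619 + 216 + 850 + 597 = 4666
Weighted proportion = 2086 / 4666 = 0.44706387 → 44.706387%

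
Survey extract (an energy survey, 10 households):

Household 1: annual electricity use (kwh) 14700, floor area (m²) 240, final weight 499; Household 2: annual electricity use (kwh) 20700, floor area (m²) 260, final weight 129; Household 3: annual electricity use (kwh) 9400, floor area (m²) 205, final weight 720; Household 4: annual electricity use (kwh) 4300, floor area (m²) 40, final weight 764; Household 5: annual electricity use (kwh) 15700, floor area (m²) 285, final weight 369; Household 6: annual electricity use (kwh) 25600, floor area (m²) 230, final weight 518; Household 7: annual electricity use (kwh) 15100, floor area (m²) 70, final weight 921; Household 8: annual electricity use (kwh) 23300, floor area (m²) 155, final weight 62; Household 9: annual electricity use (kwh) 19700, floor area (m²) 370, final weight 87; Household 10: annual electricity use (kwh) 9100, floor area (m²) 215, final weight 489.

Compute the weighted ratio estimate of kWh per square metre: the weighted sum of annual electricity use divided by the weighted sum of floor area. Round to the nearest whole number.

Σ wᵢ·y = 14700×499 + 20700×129 + 9400×720 + 4300×764 + 15700×369 + 25600×518 + 15100×921 + 23300×62 + 19700×87 + 9100×489
  = 60628400
Σ wᵢ·x = 240×499 + 260×129 + 205×720 + 40×764 + 285×369 + 230×518 + 70×921 + 155×62 + 370×87 + 215×489
  = 767170
Ratio = 60628400 / 767170 = 79.028638

79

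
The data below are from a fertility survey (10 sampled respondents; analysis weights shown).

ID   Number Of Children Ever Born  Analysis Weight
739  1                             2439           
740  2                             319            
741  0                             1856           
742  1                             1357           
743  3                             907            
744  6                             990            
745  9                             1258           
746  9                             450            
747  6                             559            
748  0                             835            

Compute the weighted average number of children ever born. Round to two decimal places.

Weighted sum = 31821
Sum of weights = 2439 + 319 + 1856 + 1357 + 907 + 990 + 1258 + 450 + 559 + 835 = 10970
Weighted mean = 31821 / 10970 = 2.9007293

2.90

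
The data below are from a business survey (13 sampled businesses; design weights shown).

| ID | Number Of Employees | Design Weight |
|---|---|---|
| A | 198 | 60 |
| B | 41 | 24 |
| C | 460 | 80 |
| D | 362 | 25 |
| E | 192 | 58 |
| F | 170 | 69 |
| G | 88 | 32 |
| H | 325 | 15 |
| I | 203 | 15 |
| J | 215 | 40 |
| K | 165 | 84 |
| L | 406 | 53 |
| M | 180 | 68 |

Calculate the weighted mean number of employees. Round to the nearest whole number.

238

Weighted sum = 148534
Sum of weights = 623
Weighted mean = 148534 / 623 = 238.41734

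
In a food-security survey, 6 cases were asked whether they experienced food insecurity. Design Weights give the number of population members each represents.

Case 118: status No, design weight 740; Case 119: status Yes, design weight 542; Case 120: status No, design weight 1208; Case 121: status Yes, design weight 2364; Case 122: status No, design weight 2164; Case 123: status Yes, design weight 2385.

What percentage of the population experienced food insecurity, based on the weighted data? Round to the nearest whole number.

56

Sum of weights for 'Yes' = 542 + 2364 + 2385 = 5291
Total weight = 740 + 542 + 1208 + 2364 + 2164 + 2385 = 9403
Weighted proportion = 5291 / 9403 = 0.56269276 → 56.269276%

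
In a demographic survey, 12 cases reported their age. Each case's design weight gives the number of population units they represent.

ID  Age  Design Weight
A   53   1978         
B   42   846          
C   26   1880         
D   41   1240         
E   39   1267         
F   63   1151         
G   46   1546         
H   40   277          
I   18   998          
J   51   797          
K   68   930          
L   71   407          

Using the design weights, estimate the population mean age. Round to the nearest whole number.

45

Weighted sum = 53×1978 + 42×846 + 26×1880 + 41×1240 + 39×1267 + 63×1151 + 46×1546 + 40×277 + 18×998 + 51×797 + 68×930 + 71×407
  = 104834 + 35532 + 48880 + 50840 + 49413 + 72513 + 71116 + 11080 + 17964 + 40647 + 63240 + 28897 = 594956
Sum of weights = 1978 + 846 + 1880 + 1240 + 1267 + 1151 + 1546 + 277 + 998 + 797 + 930 + 407 = 13317
Weighted mean = 594956 / 13317 = 44.676429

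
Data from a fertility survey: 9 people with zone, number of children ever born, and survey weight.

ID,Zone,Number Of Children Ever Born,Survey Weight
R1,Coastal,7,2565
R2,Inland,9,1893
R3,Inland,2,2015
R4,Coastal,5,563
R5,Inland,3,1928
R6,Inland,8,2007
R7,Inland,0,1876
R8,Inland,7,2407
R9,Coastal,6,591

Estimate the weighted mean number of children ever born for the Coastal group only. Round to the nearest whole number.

Coastal rows: R1, R4, R9
Weighted sum = 7×2565 + 5×563 + 6×591
  = 24316
Sum of weights = 2565 + 563 + 591 = 3719
Weighted mean = 24316 / 3719 = 6.5383168

7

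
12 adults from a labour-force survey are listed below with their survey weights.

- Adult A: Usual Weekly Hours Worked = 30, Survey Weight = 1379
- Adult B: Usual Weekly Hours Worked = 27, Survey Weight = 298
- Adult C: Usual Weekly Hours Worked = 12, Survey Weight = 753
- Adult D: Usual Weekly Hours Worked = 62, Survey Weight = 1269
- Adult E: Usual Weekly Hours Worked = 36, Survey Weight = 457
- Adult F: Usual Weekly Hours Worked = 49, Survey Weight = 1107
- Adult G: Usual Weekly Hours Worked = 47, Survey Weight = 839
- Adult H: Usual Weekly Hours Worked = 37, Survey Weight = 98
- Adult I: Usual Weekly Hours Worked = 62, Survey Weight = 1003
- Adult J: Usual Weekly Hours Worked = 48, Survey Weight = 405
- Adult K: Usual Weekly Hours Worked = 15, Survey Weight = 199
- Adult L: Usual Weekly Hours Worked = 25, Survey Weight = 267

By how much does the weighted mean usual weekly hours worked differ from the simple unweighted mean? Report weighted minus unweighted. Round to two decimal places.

Unweighted sum = 30 + 27 + 12 + 62 + 36 + 49 + 47 + 37 + 62 + 48 + 15 + 25 = 450
Unweighted mean = 450 / 12 = 37.5
Weighted sum = 30×1379 + 27×298 + 12×753 + 62×1269 + 36×457 + 49×1107 + 47×839 + 37×98 + 62×1003 + 48×405 + 15×199 + 25×267
  = 41370 + 8046 + 9036 + 78678 + 16452 + 54243 + 39433 + 3626 + 62186 + 19440 + 2985 + 6675 = 342170
Sum of weights = 8074
Weighted mean = 342170 / 8074 = 42.379242
Difference (weighted minus unweighted) = 4.879242

4.88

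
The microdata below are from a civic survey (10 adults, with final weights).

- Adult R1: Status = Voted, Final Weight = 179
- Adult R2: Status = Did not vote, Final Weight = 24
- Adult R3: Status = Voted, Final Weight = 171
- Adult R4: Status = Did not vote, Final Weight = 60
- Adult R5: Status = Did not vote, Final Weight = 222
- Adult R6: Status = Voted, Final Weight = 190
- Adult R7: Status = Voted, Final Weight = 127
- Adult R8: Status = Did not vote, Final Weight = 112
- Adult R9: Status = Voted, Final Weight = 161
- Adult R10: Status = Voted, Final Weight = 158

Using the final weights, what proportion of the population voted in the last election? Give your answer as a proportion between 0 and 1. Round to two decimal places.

Sum of weights for 'Voted' = 179 + 171 + 190 + 127 + 161 + 158 = 986
Total weight = 179 + 24 + 171 + 60 + 222 + 190 + 127 + 112 + 161 + 158 = 1404
Weighted proportion = 986 / 1404 = 0.7022792

0.70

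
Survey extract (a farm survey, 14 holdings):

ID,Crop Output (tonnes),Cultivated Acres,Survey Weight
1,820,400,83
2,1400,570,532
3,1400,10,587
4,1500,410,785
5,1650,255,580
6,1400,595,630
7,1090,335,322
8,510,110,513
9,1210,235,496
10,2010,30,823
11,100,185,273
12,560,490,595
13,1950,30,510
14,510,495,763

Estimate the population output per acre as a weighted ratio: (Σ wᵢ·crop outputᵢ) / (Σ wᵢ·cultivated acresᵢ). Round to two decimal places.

Σ wᵢ·y = 9262290
Σ wᵢ·x = 2227500
Ratio = 9262290 / 2227500 = 4.1581549

4.16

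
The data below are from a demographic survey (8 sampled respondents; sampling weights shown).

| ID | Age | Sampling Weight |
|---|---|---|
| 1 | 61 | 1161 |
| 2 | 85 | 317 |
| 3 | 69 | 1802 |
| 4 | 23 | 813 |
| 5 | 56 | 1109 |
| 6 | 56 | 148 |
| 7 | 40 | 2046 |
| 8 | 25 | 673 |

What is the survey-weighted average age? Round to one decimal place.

50.8

Weighted sum = 409860
Sum of weights = 8069
Weighted mean = 409860 / 8069 = 50.794398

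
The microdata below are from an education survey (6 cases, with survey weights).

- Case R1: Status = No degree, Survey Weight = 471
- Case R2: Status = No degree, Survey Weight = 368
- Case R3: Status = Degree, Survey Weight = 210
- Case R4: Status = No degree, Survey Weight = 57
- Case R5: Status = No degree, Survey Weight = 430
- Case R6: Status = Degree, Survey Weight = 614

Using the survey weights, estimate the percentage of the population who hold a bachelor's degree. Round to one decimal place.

Sum of weights for 'Degree' = 210 + 614 = 824
Total weight = 471 + 368 + 210 + 57 + 430 + 614 = 2150
Weighted proportion = 824 / 2150 = 0.38325581 → 38.325581%

38.3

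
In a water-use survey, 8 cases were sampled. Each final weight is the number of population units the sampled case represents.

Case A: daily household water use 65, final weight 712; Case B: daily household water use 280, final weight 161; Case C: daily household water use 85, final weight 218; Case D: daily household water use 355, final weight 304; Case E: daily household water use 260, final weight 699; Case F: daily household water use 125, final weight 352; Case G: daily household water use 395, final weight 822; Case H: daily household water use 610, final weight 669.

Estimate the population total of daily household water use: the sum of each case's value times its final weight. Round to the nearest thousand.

Weighted total = 1176330

1176000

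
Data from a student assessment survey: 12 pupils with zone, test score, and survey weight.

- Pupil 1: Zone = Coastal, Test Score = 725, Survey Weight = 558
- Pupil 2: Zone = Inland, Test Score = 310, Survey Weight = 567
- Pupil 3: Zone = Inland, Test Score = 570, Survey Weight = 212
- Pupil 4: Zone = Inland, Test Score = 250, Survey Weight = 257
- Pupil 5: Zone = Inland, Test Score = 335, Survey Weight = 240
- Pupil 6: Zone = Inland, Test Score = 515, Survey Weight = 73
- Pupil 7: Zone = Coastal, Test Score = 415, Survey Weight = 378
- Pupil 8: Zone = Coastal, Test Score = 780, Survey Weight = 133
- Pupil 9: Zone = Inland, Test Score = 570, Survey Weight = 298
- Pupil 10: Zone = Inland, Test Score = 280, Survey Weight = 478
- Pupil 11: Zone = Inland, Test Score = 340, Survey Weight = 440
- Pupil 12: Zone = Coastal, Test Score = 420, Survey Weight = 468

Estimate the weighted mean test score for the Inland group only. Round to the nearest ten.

360

Inland rows: 2, 3, 4, 5, 6, 9, 10, 11
Weighted sum = 310×567 + 570×212 + 250×257 + 335×240 + 515×73 + 570×298 + 280×478 + 340×440
  = 175770 + 120840 + 64250 + 80400 + 37595 + 169860 + 133840 + 149600 = 932155
Sum of weights = 2565
Weighted mean = 932155 / 2565 = 363.41326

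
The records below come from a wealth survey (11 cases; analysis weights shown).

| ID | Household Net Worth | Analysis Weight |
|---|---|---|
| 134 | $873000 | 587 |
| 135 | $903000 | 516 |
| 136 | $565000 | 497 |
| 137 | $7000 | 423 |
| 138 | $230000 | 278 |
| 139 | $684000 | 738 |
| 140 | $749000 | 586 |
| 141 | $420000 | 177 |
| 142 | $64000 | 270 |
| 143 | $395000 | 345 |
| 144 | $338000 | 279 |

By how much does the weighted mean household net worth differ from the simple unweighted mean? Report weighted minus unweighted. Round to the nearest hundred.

76700

Unweighted sum = 5228000
Unweighted mean = 5228000 / 11 = 475272.73
Weighted sum = 2592008000
Sum of weights = 587 + 516 + 497 + 423 + 278 + 738 + 586 + 177 + 270 + 345 + 279 = 4696
Weighted mean = 2592008000 / 4696 = 551960.82
Difference (weighted minus unweighted) = 76688.09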